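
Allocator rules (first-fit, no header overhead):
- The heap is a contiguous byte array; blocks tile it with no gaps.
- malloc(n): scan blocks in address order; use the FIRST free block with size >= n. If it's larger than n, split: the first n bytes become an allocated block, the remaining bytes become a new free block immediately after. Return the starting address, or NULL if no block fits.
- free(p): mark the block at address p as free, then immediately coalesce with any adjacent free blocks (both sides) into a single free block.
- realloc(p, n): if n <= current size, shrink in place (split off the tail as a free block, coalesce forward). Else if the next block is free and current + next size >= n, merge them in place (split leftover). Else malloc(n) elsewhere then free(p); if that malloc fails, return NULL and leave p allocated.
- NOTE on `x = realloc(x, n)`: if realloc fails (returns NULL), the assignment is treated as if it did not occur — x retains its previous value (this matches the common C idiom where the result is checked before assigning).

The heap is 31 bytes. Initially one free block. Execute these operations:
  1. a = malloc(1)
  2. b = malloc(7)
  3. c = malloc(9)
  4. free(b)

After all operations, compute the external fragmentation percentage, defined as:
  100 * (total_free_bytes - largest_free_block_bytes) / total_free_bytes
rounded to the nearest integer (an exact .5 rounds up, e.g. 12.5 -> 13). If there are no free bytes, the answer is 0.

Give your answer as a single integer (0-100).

Answer: 33

Derivation:
Op 1: a = malloc(1) -> a = 0; heap: [0-0 ALLOC][1-30 FREE]
Op 2: b = malloc(7) -> b = 1; heap: [0-0 ALLOC][1-7 ALLOC][8-30 FREE]
Op 3: c = malloc(9) -> c = 8; heap: [0-0 ALLOC][1-7 ALLOC][8-16 ALLOC][17-30 FREE]
Op 4: free(b) -> (freed b); heap: [0-0 ALLOC][1-7 FREE][8-16 ALLOC][17-30 FREE]
Free blocks: [7 14] total_free=21 largest=14 -> 100*(21-14)/21 = 700/21 ≈ 33.333 -> rounds to 33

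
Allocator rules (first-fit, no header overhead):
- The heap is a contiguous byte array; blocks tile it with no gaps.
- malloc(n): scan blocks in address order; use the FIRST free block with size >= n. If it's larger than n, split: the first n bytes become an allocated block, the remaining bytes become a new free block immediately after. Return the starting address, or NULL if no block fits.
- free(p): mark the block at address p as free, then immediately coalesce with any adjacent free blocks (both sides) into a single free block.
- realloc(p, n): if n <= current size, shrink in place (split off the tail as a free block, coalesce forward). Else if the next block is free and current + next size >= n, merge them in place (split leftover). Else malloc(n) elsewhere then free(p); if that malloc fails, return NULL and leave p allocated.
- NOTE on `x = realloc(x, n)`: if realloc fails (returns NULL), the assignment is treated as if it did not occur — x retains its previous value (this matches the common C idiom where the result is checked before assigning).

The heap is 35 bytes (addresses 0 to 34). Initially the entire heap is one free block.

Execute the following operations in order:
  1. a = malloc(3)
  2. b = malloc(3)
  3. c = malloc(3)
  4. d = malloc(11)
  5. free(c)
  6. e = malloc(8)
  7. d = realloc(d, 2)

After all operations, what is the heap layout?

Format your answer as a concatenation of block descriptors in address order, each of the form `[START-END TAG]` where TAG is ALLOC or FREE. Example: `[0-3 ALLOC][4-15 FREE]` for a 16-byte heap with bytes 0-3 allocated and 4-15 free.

Answer: [0-2 ALLOC][3-5 ALLOC][6-8 FREE][9-10 ALLOC][11-19 FREE][20-27 ALLOC][28-34 FREE]

Derivation:
Op 1: a = malloc(3) -> a = 0; heap: [0-2 ALLOC][3-34 FREE]
Op 2: b = malloc(3) -> b = 3; heap: [0-2 ALLOC][3-5 ALLOC][6-34 FREE]
Op 3: c = malloc(3) -> c = 6; heap: [0-2 ALLOC][3-5 ALLOC][6-8 ALLOC][9-34 FREE]
Op 4: d = malloc(11) -> d = 9; heap: [0-2 ALLOC][3-5 ALLOC][6-8 ALLOC][9-19 ALLOC][20-34 FREE]
Op 5: free(c) -> (freed c); heap: [0-2 ALLOC][3-5 ALLOC][6-8 FREE][9-19 ALLOC][20-34 FREE]
Op 6: e = malloc(8) -> e = 20; heap: [0-2 ALLOC][3-5 ALLOC][6-8 FREE][9-19 ALLOC][20-27 ALLOC][28-34 FREE]
Op 7: d = realloc(d, 2) -> d = 9; heap: [0-2 ALLOC][3-5 ALLOC][6-8 FREE][9-10 ALLOC][11-19 FREE][20-27 ALLOC][28-34 FREE]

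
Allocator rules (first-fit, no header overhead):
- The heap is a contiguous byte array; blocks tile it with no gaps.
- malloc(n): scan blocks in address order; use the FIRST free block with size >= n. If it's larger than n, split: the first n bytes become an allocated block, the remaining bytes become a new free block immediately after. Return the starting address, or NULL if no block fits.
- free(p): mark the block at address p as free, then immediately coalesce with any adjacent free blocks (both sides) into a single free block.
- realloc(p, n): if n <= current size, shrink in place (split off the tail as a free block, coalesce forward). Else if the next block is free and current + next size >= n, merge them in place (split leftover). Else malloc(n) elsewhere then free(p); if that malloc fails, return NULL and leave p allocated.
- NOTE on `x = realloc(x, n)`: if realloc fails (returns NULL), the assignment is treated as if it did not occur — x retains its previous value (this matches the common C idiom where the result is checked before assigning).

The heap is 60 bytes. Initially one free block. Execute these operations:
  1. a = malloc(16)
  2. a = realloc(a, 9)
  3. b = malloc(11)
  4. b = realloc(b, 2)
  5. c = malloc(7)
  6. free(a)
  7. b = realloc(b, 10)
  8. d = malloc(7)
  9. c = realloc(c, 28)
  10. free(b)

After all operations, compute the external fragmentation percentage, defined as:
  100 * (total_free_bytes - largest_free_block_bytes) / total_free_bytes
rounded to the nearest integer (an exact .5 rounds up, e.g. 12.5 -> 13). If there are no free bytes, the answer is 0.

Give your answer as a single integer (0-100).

Answer: 16

Derivation:
Op 1: a = malloc(16) -> a = 0; heap: [0-15 ALLOC][16-59 FREE]
Op 2: a = realloc(a, 9) -> a = 0; heap: [0-8 ALLOC][9-59 FREE]
Op 3: b = malloc(11) -> b = 9; heap: [0-8 ALLOC][9-19 ALLOC][20-59 FREE]
Op 4: b = realloc(b, 2) -> b = 9; heap: [0-8 ALLOC][9-10 ALLOC][11-59 FREE]
Op 5: c = malloc(7) -> c = 11; heap: [0-8 ALLOC][9-10 ALLOC][11-17 ALLOC][18-59 FREE]
Op 6: free(a) -> (freed a); heap: [0-8 FREE][9-10 ALLOC][11-17 ALLOC][18-59 FREE]
Op 7: b = realloc(b, 10) -> b = 18; heap: [0-10 FREE][11-17 ALLOC][18-27 ALLOC][28-59 FREE]
Op 8: d = malloc(7) -> d = 0; heap: [0-6 ALLOC][7-10 FREE][11-17 ALLOC][18-27 ALLOC][28-59 FREE]
Op 9: c = realloc(c, 28) -> c = 28; heap: [0-6 ALLOC][7-17 FREE][18-27 ALLOC][28-55 ALLOC][56-59 FREE]
Op 10: free(b) -> (freed b); heap: [0-6 ALLOC][7-27 FREE][28-55 ALLOC][56-59 FREE]
Free blocks: [21 4] total_free=25 largest=21 -> 100*(25-21)/25 = 400/25 = 16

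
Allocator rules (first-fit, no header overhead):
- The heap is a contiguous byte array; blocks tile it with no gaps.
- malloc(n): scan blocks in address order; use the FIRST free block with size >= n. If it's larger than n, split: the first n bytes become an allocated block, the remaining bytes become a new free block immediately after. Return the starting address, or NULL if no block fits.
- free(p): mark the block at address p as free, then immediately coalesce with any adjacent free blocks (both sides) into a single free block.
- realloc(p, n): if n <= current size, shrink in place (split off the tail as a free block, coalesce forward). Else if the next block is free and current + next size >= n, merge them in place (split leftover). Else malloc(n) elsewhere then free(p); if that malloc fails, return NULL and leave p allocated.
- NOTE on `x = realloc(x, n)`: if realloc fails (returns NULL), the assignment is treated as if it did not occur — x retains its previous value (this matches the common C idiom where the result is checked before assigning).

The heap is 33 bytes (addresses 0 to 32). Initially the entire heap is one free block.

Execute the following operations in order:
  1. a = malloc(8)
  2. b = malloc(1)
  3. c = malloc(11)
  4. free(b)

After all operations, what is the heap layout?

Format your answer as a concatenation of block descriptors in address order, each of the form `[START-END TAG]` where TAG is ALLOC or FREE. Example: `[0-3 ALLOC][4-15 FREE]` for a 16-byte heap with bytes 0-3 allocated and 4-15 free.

Op 1: a = malloc(8) -> a = 0; heap: [0-7 ALLOC][8-32 FREE]
Op 2: b = malloc(1) -> b = 8; heap: [0-7 ALLOC][8-8 ALLOC][9-32 FREE]
Op 3: c = malloc(11) -> c = 9; heap: [0-7 ALLOC][8-8 ALLOC][9-19 ALLOC][20-32 FREE]
Op 4: free(b) -> (freed b); heap: [0-7 ALLOC][8-8 FREE][9-19 ALLOC][20-32 FREE]

Answer: [0-7 ALLOC][8-8 FREE][9-19 ALLOC][20-32 FREE]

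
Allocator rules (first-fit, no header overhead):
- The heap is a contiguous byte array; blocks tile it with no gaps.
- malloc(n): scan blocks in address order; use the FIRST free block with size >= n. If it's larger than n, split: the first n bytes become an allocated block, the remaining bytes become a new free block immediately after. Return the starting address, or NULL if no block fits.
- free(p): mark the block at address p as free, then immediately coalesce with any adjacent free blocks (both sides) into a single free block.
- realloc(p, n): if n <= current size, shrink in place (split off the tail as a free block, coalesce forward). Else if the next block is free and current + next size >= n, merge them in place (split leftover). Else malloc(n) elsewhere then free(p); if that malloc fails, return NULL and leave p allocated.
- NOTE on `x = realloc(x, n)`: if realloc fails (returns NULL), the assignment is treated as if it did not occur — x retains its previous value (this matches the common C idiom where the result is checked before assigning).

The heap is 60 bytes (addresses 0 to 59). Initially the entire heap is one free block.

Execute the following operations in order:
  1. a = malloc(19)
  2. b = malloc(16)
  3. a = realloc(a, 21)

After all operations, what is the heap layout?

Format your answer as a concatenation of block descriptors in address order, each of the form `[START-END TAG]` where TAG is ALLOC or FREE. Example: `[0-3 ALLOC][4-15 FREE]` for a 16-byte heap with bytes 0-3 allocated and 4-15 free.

Op 1: a = malloc(19) -> a = 0; heap: [0-18 ALLOC][19-59 FREE]
Op 2: b = malloc(16) -> b = 19; heap: [0-18 ALLOC][19-34 ALLOC][35-59 FREE]
Op 3: a = realloc(a, 21) -> a = 35; heap: [0-18 FREE][19-34 ALLOC][35-55 ALLOC][56-59 FREE]

Answer: [0-18 FREE][19-34 ALLOC][35-55 ALLOC][56-59 FREE]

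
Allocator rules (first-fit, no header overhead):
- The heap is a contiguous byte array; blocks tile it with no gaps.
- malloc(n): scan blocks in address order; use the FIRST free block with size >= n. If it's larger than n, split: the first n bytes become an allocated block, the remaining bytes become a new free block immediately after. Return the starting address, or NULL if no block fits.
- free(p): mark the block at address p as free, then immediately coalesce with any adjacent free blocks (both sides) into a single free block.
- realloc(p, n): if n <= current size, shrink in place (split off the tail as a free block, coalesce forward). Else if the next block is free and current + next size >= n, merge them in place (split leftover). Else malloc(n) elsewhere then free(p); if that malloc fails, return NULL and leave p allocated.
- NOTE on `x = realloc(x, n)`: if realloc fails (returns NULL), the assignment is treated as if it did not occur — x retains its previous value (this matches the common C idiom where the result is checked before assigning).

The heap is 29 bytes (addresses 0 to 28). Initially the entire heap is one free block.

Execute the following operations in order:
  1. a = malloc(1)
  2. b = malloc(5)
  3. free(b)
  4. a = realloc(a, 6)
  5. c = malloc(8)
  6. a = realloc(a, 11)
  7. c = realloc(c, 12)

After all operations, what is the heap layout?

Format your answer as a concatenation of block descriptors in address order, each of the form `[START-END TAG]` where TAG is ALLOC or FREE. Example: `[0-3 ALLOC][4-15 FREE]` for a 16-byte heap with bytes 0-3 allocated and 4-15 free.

Answer: [0-5 FREE][6-13 ALLOC][14-24 ALLOC][25-28 FREE]

Derivation:
Op 1: a = malloc(1) -> a = 0; heap: [0-0 ALLOC][1-28 FREE]
Op 2: b = malloc(5) -> b = 1; heap: [0-0 ALLOC][1-5 ALLOC][6-28 FREE]
Op 3: free(b) -> (freed b); heap: [0-0 ALLOC][1-28 FREE]
Op 4: a = realloc(a, 6) -> a = 0; heap: [0-5 ALLOC][6-28 FREE]
Op 5: c = malloc(8) -> c = 6; heap: [0-5 ALLOC][6-13 ALLOC][14-28 FREE]
Op 6: a = realloc(a, 11) -> a = 14; heap: [0-5 FREE][6-13 ALLOC][14-24 ALLOC][25-28 FREE]
Op 7: c = realloc(c, 12) -> NULL (c unchanged); heap: [0-5 FREE][6-13 ALLOC][14-24 ALLOC][25-28 FREE]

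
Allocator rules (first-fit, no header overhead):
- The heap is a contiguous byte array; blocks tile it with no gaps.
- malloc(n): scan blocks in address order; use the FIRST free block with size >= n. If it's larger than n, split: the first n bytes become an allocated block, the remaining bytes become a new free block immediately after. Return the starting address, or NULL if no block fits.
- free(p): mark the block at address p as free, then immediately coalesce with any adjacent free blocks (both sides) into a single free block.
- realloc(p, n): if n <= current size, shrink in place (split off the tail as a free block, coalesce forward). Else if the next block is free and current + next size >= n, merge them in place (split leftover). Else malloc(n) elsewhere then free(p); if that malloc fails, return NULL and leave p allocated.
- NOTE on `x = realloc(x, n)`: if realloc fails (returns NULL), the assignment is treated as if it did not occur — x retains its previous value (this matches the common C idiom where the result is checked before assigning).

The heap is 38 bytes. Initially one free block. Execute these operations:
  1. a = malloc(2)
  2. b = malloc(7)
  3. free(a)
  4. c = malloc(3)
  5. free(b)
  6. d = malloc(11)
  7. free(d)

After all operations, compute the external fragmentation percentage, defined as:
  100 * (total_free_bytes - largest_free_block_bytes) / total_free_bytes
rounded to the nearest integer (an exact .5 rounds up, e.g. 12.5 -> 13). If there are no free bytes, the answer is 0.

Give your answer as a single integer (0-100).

Op 1: a = malloc(2) -> a = 0; heap: [0-1 ALLOC][2-37 FREE]
Op 2: b = malloc(7) -> b = 2; heap: [0-1 ALLOC][2-8 ALLOC][9-37 FREE]
Op 3: free(a) -> (freed a); heap: [0-1 FREE][2-8 ALLOC][9-37 FREE]
Op 4: c = malloc(3) -> c = 9; heap: [0-1 FREE][2-8 ALLOC][9-11 ALLOC][12-37 FREE]
Op 5: free(b) -> (freed b); heap: [0-8 FREE][9-11 ALLOC][12-37 FREE]
Op 6: d = malloc(11) -> d = 12; heap: [0-8 FREE][9-11 ALLOC][12-22 ALLOC][23-37 FREE]
Op 7: free(d) -> (freed d); heap: [0-8 FREE][9-11 ALLOC][12-37 FREE]
Free blocks: [9 26] total_free=35 largest=26 -> 100*(35-26)/35 = 900/35 ≈ 25.714 -> rounds to 26

Answer: 26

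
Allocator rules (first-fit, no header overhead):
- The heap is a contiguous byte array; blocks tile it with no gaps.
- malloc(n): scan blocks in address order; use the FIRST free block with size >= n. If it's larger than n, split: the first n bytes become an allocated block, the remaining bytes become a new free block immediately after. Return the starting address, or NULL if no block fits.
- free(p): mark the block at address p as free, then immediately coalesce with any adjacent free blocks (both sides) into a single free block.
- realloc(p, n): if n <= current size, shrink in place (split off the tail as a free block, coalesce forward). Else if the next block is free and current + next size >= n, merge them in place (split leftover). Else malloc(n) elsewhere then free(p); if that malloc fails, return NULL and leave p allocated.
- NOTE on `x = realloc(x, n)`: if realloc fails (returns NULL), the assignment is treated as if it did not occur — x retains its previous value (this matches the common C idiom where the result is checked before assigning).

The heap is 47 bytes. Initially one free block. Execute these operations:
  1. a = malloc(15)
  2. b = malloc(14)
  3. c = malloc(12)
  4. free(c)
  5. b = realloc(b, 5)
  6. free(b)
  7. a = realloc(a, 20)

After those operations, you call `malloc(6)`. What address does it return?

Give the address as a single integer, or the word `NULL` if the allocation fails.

Op 1: a = malloc(15) -> a = 0; heap: [0-14 ALLOC][15-46 FREE]
Op 2: b = malloc(14) -> b = 15; heap: [0-14 ALLOC][15-28 ALLOC][29-46 FREE]
Op 3: c = malloc(12) -> c = 29; heap: [0-14 ALLOC][15-28 ALLOC][29-40 ALLOC][41-46 FREE]
Op 4: free(c) -> (freed c); heap: [0-14 ALLOC][15-28 ALLOC][29-46 FREE]
Op 5: b = realloc(b, 5) -> b = 15; heap: [0-14 ALLOC][15-19 ALLOC][20-46 FREE]
Op 6: free(b) -> (freed b); heap: [0-14 ALLOC][15-46 FREE]
Op 7: a = realloc(a, 20) -> a = 0; heap: [0-19 ALLOC][20-46 FREE]
malloc(6): first-fit scan over [0-19 ALLOC][20-46 FREE] -> 20

Answer: 20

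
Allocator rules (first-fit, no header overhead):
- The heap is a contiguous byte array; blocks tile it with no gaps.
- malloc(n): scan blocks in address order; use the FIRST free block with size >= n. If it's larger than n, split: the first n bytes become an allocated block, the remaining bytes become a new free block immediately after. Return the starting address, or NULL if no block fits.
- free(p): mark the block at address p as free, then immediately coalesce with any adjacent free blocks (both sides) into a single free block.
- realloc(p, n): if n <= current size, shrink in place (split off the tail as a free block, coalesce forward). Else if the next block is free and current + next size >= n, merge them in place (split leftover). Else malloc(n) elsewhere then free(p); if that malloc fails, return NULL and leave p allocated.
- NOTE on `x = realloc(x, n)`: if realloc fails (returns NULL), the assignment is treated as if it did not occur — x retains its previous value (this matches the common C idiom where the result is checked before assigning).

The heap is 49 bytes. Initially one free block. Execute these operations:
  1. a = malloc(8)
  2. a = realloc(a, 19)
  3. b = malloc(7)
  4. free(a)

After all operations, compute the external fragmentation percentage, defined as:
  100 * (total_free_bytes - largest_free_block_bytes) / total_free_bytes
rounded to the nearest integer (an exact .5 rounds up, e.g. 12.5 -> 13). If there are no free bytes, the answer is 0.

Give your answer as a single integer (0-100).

Answer: 45

Derivation:
Op 1: a = malloc(8) -> a = 0; heap: [0-7 ALLOC][8-48 FREE]
Op 2: a = realloc(a, 19) -> a = 0; heap: [0-18 ALLOC][19-48 FREE]
Op 3: b = malloc(7) -> b = 19; heap: [0-18 ALLOC][19-25 ALLOC][26-48 FREE]
Op 4: free(a) -> (freed a); heap: [0-18 FREE][19-25 ALLOC][26-48 FREE]
Free blocks: [19 23] total_free=42 largest=23 -> 100*(42-23)/42 = 1900/42 ≈ 45.238 -> rounds to 45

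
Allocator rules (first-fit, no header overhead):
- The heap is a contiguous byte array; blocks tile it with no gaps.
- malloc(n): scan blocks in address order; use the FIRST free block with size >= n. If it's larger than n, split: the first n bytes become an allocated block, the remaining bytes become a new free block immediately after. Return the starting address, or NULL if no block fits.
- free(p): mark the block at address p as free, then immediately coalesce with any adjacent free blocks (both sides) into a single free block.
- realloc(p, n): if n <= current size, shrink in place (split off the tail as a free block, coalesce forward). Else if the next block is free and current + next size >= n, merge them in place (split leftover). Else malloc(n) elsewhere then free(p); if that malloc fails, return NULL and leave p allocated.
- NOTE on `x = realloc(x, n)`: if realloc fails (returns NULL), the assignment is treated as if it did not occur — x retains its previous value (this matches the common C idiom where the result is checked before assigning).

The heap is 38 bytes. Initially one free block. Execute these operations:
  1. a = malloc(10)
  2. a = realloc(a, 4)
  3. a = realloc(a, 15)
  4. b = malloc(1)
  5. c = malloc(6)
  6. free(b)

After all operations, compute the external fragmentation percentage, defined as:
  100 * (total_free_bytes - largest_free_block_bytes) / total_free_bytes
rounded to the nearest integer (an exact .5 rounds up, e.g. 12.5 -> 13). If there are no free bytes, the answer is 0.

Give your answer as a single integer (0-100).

Answer: 6

Derivation:
Op 1: a = malloc(10) -> a = 0; heap: [0-9 ALLOC][10-37 FREE]
Op 2: a = realloc(a, 4) -> a = 0; heap: [0-3 ALLOC][4-37 FREE]
Op 3: a = realloc(a, 15) -> a = 0; heap: [0-14 ALLOC][15-37 FREE]
Op 4: b = malloc(1) -> b = 15; heap: [0-14 ALLOC][15-15 ALLOC][16-37 FREE]
Op 5: c = malloc(6) -> c = 16; heap: [0-14 ALLOC][15-15 ALLOC][16-21 ALLOC][22-37 FREE]
Op 6: free(b) -> (freed b); heap: [0-14 ALLOC][15-15 FREE][16-21 ALLOC][22-37 FREE]
Free blocks: [1 16] total_free=17 largest=16 -> 100*(17-16)/17 = 100/17 ≈ 5.882 -> rounds to 6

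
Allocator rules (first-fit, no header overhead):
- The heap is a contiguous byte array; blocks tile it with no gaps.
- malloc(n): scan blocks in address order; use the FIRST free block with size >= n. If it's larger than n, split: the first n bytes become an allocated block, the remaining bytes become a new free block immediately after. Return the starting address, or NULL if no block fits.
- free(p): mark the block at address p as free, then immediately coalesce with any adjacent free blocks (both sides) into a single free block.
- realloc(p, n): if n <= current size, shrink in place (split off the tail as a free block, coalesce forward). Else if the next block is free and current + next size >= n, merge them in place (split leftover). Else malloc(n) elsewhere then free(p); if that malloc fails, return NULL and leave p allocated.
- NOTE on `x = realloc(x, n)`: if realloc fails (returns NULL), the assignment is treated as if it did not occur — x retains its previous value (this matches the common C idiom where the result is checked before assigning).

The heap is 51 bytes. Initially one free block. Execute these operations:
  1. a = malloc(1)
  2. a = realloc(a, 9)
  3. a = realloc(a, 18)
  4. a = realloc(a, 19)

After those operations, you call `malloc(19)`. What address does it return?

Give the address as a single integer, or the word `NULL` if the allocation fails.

Answer: 19

Derivation:
Op 1: a = malloc(1) -> a = 0; heap: [0-0 ALLOC][1-50 FREE]
Op 2: a = realloc(a, 9) -> a = 0; heap: [0-8 ALLOC][9-50 FREE]
Op 3: a = realloc(a, 18) -> a = 0; heap: [0-17 ALLOC][18-50 FREE]
Op 4: a = realloc(a, 19) -> a = 0; heap: [0-18 ALLOC][19-50 FREE]
malloc(19): first-fit scan over [0-18 ALLOC][19-50 FREE] -> 19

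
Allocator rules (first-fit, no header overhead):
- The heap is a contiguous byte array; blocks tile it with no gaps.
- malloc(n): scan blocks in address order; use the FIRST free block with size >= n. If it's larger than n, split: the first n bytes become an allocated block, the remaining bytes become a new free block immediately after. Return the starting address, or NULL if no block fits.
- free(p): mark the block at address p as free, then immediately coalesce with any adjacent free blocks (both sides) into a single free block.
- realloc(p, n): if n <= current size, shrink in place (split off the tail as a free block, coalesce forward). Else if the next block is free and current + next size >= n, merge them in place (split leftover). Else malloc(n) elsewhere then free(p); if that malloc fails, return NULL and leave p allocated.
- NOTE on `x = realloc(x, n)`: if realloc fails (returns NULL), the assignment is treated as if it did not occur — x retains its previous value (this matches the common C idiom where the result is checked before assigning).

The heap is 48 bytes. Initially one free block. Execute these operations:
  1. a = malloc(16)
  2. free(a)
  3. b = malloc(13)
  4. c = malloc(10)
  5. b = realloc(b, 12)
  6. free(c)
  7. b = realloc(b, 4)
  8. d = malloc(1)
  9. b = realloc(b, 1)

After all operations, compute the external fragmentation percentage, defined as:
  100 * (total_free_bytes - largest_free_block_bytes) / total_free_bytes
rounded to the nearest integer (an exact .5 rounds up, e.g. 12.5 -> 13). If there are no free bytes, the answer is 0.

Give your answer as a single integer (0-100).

Op 1: a = malloc(16) -> a = 0; heap: [0-15 ALLOC][16-47 FREE]
Op 2: free(a) -> (freed a); heap: [0-47 FREE]
Op 3: b = malloc(13) -> b = 0; heap: [0-12 ALLOC][13-47 FREE]
Op 4: c = malloc(10) -> c = 13; heap: [0-12 ALLOC][13-22 ALLOC][23-47 FREE]
Op 5: b = realloc(b, 12) -> b = 0; heap: [0-11 ALLOC][12-12 FREE][13-22 ALLOC][23-47 FREE]
Op 6: free(c) -> (freed c); heap: [0-11 ALLOC][12-47 FREE]
Op 7: b = realloc(b, 4) -> b = 0; heap: [0-3 ALLOC][4-47 FREE]
Op 8: d = malloc(1) -> d = 4; heap: [0-3 ALLOC][4-4 ALLOC][5-47 FREE]
Op 9: b = realloc(b, 1) -> b = 0; heap: [0-0 ALLOC][1-3 FREE][4-4 ALLOC][5-47 FREE]
Free blocks: [3 43] total_free=46 largest=43 -> 100*(46-43)/46 = 300/46 ≈ 6.522 -> rounds to 7

Answer: 7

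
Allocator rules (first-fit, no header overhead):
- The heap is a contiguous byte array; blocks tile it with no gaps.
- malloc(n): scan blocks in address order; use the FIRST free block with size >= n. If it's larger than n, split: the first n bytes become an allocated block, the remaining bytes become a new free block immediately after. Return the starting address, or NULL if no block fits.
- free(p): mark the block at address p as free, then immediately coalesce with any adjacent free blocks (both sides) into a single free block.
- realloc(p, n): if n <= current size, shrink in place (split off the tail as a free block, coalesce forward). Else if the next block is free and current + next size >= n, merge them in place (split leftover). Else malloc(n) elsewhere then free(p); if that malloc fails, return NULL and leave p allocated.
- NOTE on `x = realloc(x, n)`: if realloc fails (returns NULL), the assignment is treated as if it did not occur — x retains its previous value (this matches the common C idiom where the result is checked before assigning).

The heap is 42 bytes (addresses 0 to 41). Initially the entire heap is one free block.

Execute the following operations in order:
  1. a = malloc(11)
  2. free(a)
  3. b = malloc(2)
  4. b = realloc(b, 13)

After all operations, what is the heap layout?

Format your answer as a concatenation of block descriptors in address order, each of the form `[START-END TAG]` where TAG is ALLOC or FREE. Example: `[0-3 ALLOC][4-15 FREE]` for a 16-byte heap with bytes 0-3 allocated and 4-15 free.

Answer: [0-12 ALLOC][13-41 FREE]

Derivation:
Op 1: a = malloc(11) -> a = 0; heap: [0-10 ALLOC][11-41 FREE]
Op 2: free(a) -> (freed a); heap: [0-41 FREE]
Op 3: b = malloc(2) -> b = 0; heap: [0-1 ALLOC][2-41 FREE]
Op 4: b = realloc(b, 13) -> b = 0; heap: [0-12 ALLOC][13-41 FREE]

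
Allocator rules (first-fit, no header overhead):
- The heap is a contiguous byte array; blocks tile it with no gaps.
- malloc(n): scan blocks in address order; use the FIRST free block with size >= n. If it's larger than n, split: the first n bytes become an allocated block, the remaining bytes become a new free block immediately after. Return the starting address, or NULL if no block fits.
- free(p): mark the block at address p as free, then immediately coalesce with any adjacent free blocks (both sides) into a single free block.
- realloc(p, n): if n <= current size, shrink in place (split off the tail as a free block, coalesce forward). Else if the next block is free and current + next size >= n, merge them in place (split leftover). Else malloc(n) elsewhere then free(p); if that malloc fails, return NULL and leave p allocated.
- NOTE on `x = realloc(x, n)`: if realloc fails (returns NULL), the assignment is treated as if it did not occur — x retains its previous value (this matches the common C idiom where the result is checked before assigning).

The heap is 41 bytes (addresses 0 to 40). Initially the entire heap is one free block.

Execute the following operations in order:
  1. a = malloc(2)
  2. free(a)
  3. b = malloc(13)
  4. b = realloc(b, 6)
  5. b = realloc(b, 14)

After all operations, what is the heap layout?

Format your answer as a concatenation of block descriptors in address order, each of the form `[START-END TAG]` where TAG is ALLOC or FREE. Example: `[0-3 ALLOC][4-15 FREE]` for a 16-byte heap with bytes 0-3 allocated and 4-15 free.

Op 1: a = malloc(2) -> a = 0; heap: [0-1 ALLOC][2-40 FREE]
Op 2: free(a) -> (freed a); heap: [0-40 FREE]
Op 3: b = malloc(13) -> b = 0; heap: [0-12 ALLOC][13-40 FREE]
Op 4: b = realloc(b, 6) -> b = 0; heap: [0-5 ALLOC][6-40 FREE]
Op 5: b = realloc(b, 14) -> b = 0; heap: [0-13 ALLOC][14-40 FREE]

Answer: [0-13 ALLOC][14-40 FREE]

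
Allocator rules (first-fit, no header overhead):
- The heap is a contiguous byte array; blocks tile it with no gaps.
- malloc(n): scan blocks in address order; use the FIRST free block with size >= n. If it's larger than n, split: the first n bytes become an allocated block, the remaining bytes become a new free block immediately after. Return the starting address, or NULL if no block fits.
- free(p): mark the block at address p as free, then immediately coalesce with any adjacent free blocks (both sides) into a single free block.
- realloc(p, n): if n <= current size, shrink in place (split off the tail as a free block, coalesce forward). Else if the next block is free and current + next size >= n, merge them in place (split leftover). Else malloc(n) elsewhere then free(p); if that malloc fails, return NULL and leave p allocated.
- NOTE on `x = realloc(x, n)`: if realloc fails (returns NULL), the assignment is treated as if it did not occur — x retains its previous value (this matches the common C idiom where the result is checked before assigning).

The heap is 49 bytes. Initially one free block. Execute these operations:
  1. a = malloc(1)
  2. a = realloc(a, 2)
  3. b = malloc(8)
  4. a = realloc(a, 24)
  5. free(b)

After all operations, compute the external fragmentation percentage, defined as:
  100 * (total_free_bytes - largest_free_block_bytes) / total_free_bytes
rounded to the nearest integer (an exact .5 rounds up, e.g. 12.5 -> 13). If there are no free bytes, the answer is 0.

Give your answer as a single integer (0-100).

Op 1: a = malloc(1) -> a = 0; heap: [0-0 ALLOC][1-48 FREE]
Op 2: a = realloc(a, 2) -> a = 0; heap: [0-1 ALLOC][2-48 FREE]
Op 3: b = malloc(8) -> b = 2; heap: [0-1 ALLOC][2-9 ALLOC][10-48 FREE]
Op 4: a = realloc(a, 24) -> a = 10; heap: [0-1 FREE][2-9 ALLOC][10-33 ALLOC][34-48 FREE]
Op 5: free(b) -> (freed b); heap: [0-9 FREE][10-33 ALLOC][34-48 FREE]
Free blocks: [10 15] total_free=25 largest=15 -> 100*(25-15)/25 = 1000/25 = 40

Answer: 40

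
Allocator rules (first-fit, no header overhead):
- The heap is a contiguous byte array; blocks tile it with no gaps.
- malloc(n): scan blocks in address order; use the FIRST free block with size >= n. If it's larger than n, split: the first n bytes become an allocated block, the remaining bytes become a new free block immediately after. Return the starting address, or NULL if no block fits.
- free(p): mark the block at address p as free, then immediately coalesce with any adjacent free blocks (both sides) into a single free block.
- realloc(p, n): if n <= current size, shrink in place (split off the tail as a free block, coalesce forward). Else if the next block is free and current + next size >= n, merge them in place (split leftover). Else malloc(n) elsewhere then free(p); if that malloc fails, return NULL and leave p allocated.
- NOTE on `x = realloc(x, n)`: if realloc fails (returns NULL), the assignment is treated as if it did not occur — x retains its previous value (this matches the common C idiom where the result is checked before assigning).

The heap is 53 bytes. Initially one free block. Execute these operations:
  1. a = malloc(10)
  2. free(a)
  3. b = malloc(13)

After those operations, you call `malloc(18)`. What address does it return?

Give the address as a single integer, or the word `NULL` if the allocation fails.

Answer: 13

Derivation:
Op 1: a = malloc(10) -> a = 0; heap: [0-9 ALLOC][10-52 FREE]
Op 2: free(a) -> (freed a); heap: [0-52 FREE]
Op 3: b = malloc(13) -> b = 0; heap: [0-12 ALLOC][13-52 FREE]
malloc(18): first-fit scan over [0-12 ALLOC][13-52 FREE] -> 13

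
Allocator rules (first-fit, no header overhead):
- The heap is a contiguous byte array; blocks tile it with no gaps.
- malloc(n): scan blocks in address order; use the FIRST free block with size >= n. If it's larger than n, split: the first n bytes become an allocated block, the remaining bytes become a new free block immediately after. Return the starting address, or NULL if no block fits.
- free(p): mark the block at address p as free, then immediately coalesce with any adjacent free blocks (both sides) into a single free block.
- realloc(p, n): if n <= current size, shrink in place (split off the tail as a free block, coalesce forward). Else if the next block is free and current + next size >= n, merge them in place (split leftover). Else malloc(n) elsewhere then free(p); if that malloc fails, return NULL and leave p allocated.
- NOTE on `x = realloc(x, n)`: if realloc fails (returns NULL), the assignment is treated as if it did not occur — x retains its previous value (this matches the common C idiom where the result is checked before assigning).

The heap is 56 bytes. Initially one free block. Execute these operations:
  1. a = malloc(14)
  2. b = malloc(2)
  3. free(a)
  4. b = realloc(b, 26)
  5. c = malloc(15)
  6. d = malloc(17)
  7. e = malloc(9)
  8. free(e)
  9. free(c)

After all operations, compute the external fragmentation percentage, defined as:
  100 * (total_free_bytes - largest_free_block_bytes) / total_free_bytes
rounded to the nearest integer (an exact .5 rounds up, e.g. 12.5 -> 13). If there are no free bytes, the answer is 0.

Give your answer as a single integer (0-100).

Answer: 47

Derivation:
Op 1: a = malloc(14) -> a = 0; heap: [0-13 ALLOC][14-55 FREE]
Op 2: b = malloc(2) -> b = 14; heap: [0-13 ALLOC][14-15 ALLOC][16-55 FREE]
Op 3: free(a) -> (freed a); heap: [0-13 FREE][14-15 ALLOC][16-55 FREE]
Op 4: b = realloc(b, 26) -> b = 14; heap: [0-13 FREE][14-39 ALLOC][40-55 FREE]
Op 5: c = malloc(15) -> c = 40; heap: [0-13 FREE][14-39 ALLOC][40-54 ALLOC][55-55 FREE]
Op 6: d = malloc(17) -> d = NULL; heap: [0-13 FREE][14-39 ALLOC][40-54 ALLOC][55-55 FREE]
Op 7: e = malloc(9) -> e = 0; heap: [0-8 ALLOC][9-13 FREE][14-39 ALLOC][40-54 ALLOC][55-55 FREE]
Op 8: free(e) -> (freed e); heap: [0-13 FREE][14-39 ALLOC][40-54 ALLOC][55-55 FREE]
Op 9: free(c) -> (freed c); heap: [0-13 FREE][14-39 ALLOC][40-55 FREE]
Free blocks: [14 16] total_free=30 largest=16 -> 100*(30-16)/30 = 1400/30 ≈ 46.667 -> rounds to 47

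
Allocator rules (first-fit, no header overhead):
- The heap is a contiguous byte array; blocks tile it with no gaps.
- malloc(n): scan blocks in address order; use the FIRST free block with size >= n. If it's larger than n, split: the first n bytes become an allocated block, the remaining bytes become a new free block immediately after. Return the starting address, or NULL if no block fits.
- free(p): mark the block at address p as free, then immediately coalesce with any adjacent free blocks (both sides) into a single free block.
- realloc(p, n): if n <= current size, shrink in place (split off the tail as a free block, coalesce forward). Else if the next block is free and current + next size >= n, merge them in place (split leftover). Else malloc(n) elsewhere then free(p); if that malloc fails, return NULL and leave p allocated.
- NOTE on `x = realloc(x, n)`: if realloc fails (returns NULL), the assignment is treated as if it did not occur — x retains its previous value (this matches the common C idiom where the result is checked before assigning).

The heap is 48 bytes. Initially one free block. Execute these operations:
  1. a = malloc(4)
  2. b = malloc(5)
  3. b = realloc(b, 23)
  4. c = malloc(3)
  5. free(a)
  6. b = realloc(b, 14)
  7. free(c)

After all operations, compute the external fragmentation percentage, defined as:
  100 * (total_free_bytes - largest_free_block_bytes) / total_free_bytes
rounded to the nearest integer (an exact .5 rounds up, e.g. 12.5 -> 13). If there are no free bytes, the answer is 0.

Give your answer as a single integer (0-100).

Answer: 12

Derivation:
Op 1: a = malloc(4) -> a = 0; heap: [0-3 ALLOC][4-47 FREE]
Op 2: b = malloc(5) -> b = 4; heap: [0-3 ALLOC][4-8 ALLOC][9-47 FREE]
Op 3: b = realloc(b, 23) -> b = 4; heap: [0-3 ALLOC][4-26 ALLOC][27-47 FREE]
Op 4: c = malloc(3) -> c = 27; heap: [0-3 ALLOC][4-26 ALLOC][27-29 ALLOC][30-47 FREE]
Op 5: free(a) -> (freed a); heap: [0-3 FREE][4-26 ALLOC][27-29 ALLOC][30-47 FREE]
Op 6: b = realloc(b, 14) -> b = 4; heap: [0-3 FREE][4-17 ALLOC][18-26 FREE][27-29 ALLOC][30-47 FREE]
Op 7: free(c) -> (freed c); heap: [0-3 FREE][4-17 ALLOC][18-47 FREE]
Free blocks: [4 30] total_free=34 largest=30 -> 100*(34-30)/34 = 400/34 ≈ 11.765 -> rounds to 12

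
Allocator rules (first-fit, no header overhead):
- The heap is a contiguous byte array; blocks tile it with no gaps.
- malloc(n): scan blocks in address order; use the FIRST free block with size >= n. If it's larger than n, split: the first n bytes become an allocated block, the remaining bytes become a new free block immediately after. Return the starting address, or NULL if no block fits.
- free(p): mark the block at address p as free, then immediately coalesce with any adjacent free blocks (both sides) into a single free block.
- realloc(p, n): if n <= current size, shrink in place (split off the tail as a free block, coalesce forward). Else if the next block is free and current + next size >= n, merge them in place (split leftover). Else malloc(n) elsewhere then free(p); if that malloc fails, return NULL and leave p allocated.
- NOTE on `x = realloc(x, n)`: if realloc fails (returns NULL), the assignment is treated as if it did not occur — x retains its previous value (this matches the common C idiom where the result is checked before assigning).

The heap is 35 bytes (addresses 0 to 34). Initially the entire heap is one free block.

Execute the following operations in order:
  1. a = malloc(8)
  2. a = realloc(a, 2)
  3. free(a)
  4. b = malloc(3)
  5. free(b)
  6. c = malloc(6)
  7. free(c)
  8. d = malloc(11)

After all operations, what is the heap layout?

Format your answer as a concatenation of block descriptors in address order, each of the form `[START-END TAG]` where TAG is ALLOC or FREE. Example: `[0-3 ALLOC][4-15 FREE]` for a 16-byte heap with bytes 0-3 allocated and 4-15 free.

Answer: [0-10 ALLOC][11-34 FREE]

Derivation:
Op 1: a = malloc(8) -> a = 0; heap: [0-7 ALLOC][8-34 FREE]
Op 2: a = realloc(a, 2) -> a = 0; heap: [0-1 ALLOC][2-34 FREE]
Op 3: free(a) -> (freed a); heap: [0-34 FREE]
Op 4: b = malloc(3) -> b = 0; heap: [0-2 ALLOC][3-34 FREE]
Op 5: free(b) -> (freed b); heap: [0-34 FREE]
Op 6: c = malloc(6) -> c = 0; heap: [0-5 ALLOC][6-34 FREE]
Op 7: free(c) -> (freed c); heap: [0-34 FREE]
Op 8: d = malloc(11) -> d = 0; heap: [0-10 ALLOC][11-34 FREE]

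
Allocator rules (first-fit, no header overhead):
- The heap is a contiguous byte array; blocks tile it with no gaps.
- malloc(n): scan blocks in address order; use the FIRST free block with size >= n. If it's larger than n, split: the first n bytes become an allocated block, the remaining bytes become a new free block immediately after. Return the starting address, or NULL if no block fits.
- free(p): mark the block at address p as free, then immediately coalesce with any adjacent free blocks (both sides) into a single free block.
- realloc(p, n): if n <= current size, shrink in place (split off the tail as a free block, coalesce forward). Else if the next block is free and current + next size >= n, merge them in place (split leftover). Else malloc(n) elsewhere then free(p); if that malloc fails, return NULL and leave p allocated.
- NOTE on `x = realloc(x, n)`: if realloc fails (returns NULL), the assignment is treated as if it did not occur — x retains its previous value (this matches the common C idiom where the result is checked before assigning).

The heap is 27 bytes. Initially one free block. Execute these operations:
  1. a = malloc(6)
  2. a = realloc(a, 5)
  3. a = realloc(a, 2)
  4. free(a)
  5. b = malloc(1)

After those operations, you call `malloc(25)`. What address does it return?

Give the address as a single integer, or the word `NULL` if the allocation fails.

Answer: 1

Derivation:
Op 1: a = malloc(6) -> a = 0; heap: [0-5 ALLOC][6-26 FREE]
Op 2: a = realloc(a, 5) -> a = 0; heap: [0-4 ALLOC][5-26 FREE]
Op 3: a = realloc(a, 2) -> a = 0; heap: [0-1 ALLOC][2-26 FREE]
Op 4: free(a) -> (freed a); heap: [0-26 FREE]
Op 5: b = malloc(1) -> b = 0; heap: [0-0 ALLOC][1-26 FREE]
malloc(25): first-fit scan over [0-0 ALLOC][1-26 FREE] -> 1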